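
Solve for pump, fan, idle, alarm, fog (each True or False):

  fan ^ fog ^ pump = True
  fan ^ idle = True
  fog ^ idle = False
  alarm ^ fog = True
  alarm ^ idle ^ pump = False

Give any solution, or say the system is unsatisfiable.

No satisfying assignment exists.

Adding constraints 1, 2, 4, 5 mod 2: every variable appears an even number of times on the left, so the left side is 0.
But the right sides sum to 1 (mod 2). 0 ≠ 1 — the system is inconsistent.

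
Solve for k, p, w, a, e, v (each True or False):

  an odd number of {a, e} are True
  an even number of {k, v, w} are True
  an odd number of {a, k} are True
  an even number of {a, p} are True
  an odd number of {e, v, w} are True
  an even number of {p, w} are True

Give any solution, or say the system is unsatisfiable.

No satisfying assignment exists.

Adding constraints 1, 2, 3, 5 mod 2: every variable appears an even number of times on the left, so the left side is 0.
But the right sides sum to 1 (mod 2). 0 ≠ 1 — the system is inconsistent.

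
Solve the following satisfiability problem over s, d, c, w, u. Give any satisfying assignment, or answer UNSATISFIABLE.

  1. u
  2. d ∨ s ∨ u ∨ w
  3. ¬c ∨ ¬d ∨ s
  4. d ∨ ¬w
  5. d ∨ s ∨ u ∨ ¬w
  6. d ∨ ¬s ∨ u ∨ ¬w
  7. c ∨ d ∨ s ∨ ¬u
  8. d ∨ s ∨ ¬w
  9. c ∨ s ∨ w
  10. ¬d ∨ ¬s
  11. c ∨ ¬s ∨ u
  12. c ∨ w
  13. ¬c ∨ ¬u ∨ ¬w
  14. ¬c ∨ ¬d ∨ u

Unit clause (u) forces u = True.
Set s = False.
Set d = True.
  then (¬c ∨ ¬d ∨ s) forces c = False.
  then (c ∨ s ∨ w) forces w = True.
All clauses satisfied.

s = False, d = True, c = False, w = True, u = True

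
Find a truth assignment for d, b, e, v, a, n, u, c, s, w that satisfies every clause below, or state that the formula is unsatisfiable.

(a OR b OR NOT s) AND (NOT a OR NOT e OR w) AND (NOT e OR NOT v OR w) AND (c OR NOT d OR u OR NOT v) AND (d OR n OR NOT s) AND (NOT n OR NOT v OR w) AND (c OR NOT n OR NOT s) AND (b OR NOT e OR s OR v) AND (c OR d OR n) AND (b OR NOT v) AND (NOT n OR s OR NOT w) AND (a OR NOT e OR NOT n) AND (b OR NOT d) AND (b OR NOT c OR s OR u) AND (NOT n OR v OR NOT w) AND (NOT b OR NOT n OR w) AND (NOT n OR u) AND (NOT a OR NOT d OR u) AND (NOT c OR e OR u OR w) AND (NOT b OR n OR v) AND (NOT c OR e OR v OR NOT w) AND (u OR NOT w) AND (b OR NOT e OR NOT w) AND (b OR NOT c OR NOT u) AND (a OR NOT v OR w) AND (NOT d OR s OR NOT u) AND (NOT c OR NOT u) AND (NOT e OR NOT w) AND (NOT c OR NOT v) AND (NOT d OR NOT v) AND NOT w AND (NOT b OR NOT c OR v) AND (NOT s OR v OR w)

d = False; b = False; e = False; v = False; a = True; n = True; u = True; c = False; s = False; w = False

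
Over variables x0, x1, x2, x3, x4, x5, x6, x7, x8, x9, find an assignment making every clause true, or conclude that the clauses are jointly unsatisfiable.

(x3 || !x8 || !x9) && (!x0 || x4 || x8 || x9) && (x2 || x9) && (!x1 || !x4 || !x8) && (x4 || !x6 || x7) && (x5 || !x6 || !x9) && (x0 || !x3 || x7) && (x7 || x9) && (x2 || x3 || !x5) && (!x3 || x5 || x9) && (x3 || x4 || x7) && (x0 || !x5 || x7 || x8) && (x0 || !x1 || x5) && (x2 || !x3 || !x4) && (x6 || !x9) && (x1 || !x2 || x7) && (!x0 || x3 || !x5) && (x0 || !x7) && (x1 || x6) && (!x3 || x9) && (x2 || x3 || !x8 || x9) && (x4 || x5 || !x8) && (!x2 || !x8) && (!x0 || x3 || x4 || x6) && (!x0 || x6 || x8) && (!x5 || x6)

x0 = True, x1 = False, x2 = False, x3 = True, x4 = False, x5 = True, x6 = True, x7 = True, x8 = False, x9 = True

Set x0 = True.
Set x1 = False.
  then (x1 || x6) forces x6 = True.
Set x2 = False.
  then (x2 || x9) forces x9 = True.
  then (x5 || !x6 || !x9) forces x5 = True.
  then (x2 || x3 || !x5) forces x3 = True.
  then (x2 || !x3 || !x4) forces x4 = False.
  then (x4 || !x6 || x7) forces x7 = True.
Set x8 = False.
All clauses satisfied.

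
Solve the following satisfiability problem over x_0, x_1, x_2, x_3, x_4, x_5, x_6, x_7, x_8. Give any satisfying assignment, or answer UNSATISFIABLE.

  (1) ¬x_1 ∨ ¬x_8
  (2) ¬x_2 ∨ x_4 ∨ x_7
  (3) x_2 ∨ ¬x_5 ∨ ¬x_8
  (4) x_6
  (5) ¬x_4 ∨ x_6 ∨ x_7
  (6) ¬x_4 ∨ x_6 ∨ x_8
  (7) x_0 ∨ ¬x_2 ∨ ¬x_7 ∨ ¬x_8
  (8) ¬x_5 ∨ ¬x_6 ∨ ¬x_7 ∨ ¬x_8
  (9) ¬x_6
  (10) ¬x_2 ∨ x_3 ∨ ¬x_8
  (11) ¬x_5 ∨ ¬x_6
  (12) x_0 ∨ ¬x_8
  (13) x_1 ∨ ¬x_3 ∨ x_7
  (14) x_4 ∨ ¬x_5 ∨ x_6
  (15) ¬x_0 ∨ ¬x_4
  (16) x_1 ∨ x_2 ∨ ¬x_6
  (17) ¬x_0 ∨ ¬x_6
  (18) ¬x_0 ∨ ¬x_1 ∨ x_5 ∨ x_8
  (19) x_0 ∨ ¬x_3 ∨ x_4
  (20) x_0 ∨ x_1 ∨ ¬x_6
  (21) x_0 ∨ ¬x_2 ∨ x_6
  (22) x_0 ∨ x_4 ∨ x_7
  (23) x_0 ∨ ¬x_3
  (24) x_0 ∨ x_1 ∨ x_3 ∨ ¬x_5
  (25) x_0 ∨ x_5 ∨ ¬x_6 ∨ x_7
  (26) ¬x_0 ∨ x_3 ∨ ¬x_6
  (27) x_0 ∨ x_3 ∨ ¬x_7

Unsatisfiable — no assignment works.

Case x_6 = True:
  Clause (¬x_6) is falsified — contradiction.
Case x_6 = False:
  Clause (x_6) is falsified — contradiction.
Both cases fail, so the formula is unsatisfiable.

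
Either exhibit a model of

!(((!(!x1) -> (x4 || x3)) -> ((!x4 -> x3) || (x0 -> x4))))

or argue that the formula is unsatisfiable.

x0=T, x1=F, x3=F, x4=F

  !(((!(!x1) -> (x4 || x3)) -> ((!x4 -> x3) || (x0 -> x4)))) = True
    (!(!x1) -> (x4 || x3)) -> ((!x4 -> x3) || (x0 -> x4)) = False
      !(!x1) -> (x4 || x3) = True
        !(!x1) = False
          !x1 = True
        x4 || x3 = False
      (!x4 -> x3) || (x0 -> x4) = False
        !x4 -> x3 = False
          !x4 = True
        x0 -> x4 = False
The formula evaluates to True.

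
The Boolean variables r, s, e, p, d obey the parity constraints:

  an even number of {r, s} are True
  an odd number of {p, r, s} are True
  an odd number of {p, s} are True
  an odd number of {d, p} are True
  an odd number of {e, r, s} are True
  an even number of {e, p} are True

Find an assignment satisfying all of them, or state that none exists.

r = False, s = False, e = True, p = True, d = False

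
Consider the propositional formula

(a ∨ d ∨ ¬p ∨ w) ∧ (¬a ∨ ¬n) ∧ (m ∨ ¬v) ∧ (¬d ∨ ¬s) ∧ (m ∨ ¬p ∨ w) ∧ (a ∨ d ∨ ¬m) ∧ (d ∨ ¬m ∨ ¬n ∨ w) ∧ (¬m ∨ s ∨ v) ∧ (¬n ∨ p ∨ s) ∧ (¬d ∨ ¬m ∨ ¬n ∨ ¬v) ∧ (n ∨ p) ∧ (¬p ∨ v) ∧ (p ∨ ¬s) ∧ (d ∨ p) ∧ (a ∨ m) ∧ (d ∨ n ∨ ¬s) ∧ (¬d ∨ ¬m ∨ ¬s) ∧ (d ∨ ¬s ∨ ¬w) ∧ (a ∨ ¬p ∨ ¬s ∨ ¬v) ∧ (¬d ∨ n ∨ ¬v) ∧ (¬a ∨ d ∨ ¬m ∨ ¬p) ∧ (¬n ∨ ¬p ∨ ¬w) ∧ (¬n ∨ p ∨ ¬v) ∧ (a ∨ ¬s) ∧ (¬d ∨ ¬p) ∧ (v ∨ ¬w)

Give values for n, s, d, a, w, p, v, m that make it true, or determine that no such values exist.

The formula is unsatisfiable.

Case d = True:
  (¬d ∨ ¬s) forces s = False.
  (¬d ∨ ¬p) forces p = False.
  (¬n ∨ p ∨ s) forces n = False.
  Clause (n ∨ p) is falsified — contradiction.
Case d = False:
  (d ∨ p) forces p = True.
  (¬p ∨ v) forces v = True.
  (m ∨ ¬v) forces m = True.
  (a ∨ d ∨ ¬m) forces a = True.
  Clause (¬a ∨ d ∨ ¬m ∨ ¬p) is falsified — contradiction.
Both cases fail, so the formula is unsatisfiable.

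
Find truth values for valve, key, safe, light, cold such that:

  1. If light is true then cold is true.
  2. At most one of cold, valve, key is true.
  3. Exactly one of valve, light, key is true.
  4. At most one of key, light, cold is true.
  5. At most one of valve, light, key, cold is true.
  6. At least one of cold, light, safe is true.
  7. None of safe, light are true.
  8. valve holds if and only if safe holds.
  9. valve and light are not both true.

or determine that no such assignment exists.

Unsatisfiable

Case light = True:
  Constraint (7) is violated (light=T) — contradiction.
Case light = False:
  (7) forces safe = False.
  (6) with light=F, safe=F forces cold = True.
  (2) with cold=T forces valve = False.
  (2) with cold=T forces key = False.
  Constraint (3) is violated (valve=F, light=F, key=F) — contradiction.
Both cases fail — unsatisfiable.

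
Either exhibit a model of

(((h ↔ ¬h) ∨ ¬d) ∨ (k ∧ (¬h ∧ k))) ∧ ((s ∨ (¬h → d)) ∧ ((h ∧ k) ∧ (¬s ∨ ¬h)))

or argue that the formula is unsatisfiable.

h: True, k: True, s: False, d: False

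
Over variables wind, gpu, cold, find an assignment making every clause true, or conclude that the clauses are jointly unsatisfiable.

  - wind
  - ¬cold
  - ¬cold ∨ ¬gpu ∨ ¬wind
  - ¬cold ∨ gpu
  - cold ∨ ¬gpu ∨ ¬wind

wind = True, gpu = False, cold = False

Unit clause (wind) forces wind = True.
Unit clause (¬cold) forces cold = False.
In (cold ∨ ¬gpu ∨ ¬wind) only ¬gpu is left, so gpu = False.
Check each clause:
  (wind): wind holds.
  (¬cold): ¬cold holds.
  (¬cold ∨ ¬gpu ∨ ¬wind): ¬cold holds.
  (¬cold ∨ gpu): ¬cold holds.
  (cold ∨ ¬gpu ∨ ¬wind): ¬gpu holds.
All clauses satisfied.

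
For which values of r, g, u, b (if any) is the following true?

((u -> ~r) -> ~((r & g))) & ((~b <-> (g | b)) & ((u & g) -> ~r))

r = False; g = True; u = True; b = False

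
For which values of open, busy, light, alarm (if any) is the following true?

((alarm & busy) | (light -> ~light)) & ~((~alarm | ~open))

open=T, busy=T, light=T, alarm=T

  (alarm & busy) | (light -> ~light) = True
    alarm & busy = True
    light -> ~light = False
      ~light = False
  ~((~alarm | ~open)) = True
    ~alarm | ~open = False
      ~alarm = False
      ~open = False
Both conjuncts True, so the formula holds.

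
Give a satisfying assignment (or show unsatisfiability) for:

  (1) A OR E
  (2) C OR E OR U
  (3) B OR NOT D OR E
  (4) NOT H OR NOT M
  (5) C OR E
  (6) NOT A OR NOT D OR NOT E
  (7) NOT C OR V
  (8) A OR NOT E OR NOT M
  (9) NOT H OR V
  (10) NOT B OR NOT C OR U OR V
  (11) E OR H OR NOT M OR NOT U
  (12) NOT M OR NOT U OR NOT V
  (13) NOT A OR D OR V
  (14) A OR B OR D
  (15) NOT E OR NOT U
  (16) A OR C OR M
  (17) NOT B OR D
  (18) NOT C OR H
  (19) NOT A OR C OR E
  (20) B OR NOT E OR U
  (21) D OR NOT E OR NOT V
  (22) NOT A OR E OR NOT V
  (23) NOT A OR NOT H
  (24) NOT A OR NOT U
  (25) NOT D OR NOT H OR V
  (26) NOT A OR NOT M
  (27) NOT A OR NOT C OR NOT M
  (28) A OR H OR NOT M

A = False, H = True, D = True, V = True, C = True, M = False, B = True, E = True, U = False

Set A = False.
  then (A OR E) forces E = True.
  then (A OR NOT E OR NOT M) forces M = False.
  then (NOT E OR NOT U) forces U = False.
  then (A OR C OR M) forces C = True.
  then (NOT C OR H) forces H = True.
  then (B OR NOT E OR U) forces B = True.
  then (NOT C OR V) forces V = True.
  then (NOT B OR D) forces D = True.
All clauses satisfied.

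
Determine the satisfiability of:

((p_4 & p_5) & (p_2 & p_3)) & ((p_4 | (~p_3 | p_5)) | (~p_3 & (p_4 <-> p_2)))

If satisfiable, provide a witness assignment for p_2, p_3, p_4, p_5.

p_2 = True; p_3 = True; p_4 = True; p_5 = True

  (p_4 & p_5) & (p_2 & p_3) = True
    p_4 & p_5 = True
    p_2 & p_3 = True
  (p_4 | (~p_3 | p_5)) | (~p_3 & (p_4 <-> p_2)) = True
    p_4 | (~p_3 | p_5) = True
      ~p_3 | p_5 = True
        ~p_3 = False
    ~p_3 & (p_4 <-> p_2) = False
      ~p_3 = False
      p_4 <-> p_2 = True
Both conjuncts True, so the formula holds.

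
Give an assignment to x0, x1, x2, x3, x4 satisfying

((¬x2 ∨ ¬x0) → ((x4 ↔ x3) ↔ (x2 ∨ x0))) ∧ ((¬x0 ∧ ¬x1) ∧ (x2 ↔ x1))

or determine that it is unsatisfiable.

x0: False, x1: False, x2: False, x3: True, x4: False

  (¬x2 ∨ ¬x0) → ((x4 ↔ x3) ↔ (x2 ∨ x0)) = True
    ¬x2 ∨ ¬x0 = True
      ¬x2 = True
      ¬x0 = True
    (x4 ↔ x3) ↔ (x2 ∨ x0) = True
      x4 ↔ x3 = False
      x2 ∨ x0 = False
  (¬x0 ∧ ¬x1) ∧ (x2 ↔ x1) = True
    ¬x0 ∧ ¬x1 = True
      ¬x0 = True
      ¬x1 = True
    x2 ↔ x1 = True
Both conjuncts True, so the formula holds.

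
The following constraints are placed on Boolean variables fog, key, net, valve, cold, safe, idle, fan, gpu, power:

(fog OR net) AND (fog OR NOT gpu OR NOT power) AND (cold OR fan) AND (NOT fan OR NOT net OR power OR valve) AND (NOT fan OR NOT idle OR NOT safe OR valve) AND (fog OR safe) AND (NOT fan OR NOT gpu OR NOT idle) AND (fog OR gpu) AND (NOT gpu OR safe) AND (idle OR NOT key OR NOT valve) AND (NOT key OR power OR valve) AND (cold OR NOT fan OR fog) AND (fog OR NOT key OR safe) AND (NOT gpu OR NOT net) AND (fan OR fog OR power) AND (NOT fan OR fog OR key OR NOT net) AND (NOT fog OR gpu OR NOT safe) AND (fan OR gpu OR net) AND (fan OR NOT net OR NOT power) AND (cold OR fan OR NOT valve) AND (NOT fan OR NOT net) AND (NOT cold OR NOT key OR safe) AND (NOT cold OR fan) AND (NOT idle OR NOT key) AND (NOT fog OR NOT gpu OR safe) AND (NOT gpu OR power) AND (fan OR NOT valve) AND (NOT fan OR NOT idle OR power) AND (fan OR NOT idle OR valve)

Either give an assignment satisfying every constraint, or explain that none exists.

fog = True, key = False, net = False, valve = True, cold = True, safe = True, idle = False, fan = True, gpu = True, power = True

Try fog = False:
  (fog OR net) forces net = True.
  (fog OR safe) forces safe = True.
  (fog OR gpu) forces gpu = True.
  clause (NOT gpu OR NOT net) is falsified — backtrack.
So fog = True.
Set key = False.
Set net = False.
Set valve = True.
  then (fan OR NOT valve) forces fan = True.
Set cold = True.
Set safe = True.
  then (NOT fog OR gpu OR NOT safe) forces gpu = True.
  then (NOT gpu OR power) forces power = True.
  then (NOT fan OR NOT gpu OR NOT idle) forces idle = False.
All clauses satisfied.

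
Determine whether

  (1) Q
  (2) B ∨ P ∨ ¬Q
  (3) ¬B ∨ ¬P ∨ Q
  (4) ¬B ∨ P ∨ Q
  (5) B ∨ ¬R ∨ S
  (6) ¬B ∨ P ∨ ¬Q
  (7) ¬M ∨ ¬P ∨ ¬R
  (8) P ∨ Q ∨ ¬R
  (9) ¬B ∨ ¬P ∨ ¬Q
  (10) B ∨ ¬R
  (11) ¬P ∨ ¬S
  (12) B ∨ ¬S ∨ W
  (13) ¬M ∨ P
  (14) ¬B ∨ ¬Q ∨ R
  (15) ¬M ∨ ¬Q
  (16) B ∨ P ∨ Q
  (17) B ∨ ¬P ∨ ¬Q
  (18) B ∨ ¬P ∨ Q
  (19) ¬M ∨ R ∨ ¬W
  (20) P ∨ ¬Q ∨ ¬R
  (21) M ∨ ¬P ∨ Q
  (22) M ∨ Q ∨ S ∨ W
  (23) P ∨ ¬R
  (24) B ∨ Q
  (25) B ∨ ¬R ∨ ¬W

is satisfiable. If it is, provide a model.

Case P = True:
  (Q) forces Q = True.
  (¬B ∨ ¬P ∨ ¬Q) forces B = False.
  Clause (B ∨ ¬P ∨ ¬Q) is falsified — contradiction.
Case P = False:
  (Q) forces Q = True.
  (B ∨ P ∨ ¬Q) forces B = True.
  Clause (¬B ∨ P ∨ ¬Q) is falsified — contradiction.
Both cases fail, so the formula is unsatisfiable.

No satisfying assignment exists.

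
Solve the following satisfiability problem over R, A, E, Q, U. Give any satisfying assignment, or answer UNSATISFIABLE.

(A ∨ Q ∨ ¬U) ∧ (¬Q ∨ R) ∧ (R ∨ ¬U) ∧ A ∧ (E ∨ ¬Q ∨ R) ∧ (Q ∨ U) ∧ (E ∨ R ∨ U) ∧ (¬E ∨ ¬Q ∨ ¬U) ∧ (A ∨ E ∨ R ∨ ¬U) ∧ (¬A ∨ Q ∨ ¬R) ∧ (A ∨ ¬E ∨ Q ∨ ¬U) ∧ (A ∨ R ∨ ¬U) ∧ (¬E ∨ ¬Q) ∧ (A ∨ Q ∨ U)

Unit clause (A) forces A = True.
Try R = False:
  (¬Q ∨ R) forces Q = False.
  (R ∨ ¬U) forces U = False.
  clause (Q ∨ U) is falsified — backtrack.
So R = True.
  then (¬A ∨ Q ∨ ¬R) forces Q = True.
  then (¬E ∨ ¬Q) forces E = False.
Set U = False.
All clauses satisfied.

R=T; A=T; E=F; Q=T; U=F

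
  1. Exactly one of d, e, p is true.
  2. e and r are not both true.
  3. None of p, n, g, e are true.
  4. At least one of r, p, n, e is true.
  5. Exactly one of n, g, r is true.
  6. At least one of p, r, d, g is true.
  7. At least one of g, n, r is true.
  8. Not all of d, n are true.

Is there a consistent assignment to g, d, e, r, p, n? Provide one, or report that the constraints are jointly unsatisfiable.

g = False, d = True, e = False, r = True, p = False, n = False

  (1) {d, e, p}: 1 true — exactly one ✓
  (2) e=F, r=T — not both ✓
  (3) {p, n, g, e}: 0 true — none ✓
  (4) {r, p, n, e}: 1 true — at least one ✓
  (5) {n, g, r}: 1 true — exactly one ✓
  (6) {p, r, d, g}: 2 true — at least one ✓
  (7) {g, n, r}: 1 true — at least one ✓
  (8) {d, n}: 1/2 true — not all ✓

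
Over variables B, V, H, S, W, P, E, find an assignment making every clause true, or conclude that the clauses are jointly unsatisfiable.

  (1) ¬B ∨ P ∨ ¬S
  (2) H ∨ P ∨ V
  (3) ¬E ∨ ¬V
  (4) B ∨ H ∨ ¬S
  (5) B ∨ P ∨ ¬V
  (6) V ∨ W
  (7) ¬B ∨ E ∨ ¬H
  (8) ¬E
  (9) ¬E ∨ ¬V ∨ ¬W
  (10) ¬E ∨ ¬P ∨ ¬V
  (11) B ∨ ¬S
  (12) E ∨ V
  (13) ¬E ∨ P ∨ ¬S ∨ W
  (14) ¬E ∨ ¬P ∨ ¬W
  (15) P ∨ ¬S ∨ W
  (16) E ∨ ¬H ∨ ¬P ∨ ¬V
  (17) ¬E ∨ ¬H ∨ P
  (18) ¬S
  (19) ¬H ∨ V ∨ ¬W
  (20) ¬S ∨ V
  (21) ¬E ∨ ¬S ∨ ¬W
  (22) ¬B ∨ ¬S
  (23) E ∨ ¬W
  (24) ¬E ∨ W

B = False; V = True; H = False; S = False; W = False; P = True; E = False

Unit clause (¬E) forces E = False.
In (E ∨ V) only V is left, so V = True.
Unit clause (¬S) forces S = False.
In (E ∨ ¬W) only ¬W is left, so W = False.
Set B = False.
  then (B ∨ P ∨ ¬V) forces P = True.
  then (E ∨ ¬H ∨ ¬P ∨ ¬V) forces H = False.
All clauses satisfied.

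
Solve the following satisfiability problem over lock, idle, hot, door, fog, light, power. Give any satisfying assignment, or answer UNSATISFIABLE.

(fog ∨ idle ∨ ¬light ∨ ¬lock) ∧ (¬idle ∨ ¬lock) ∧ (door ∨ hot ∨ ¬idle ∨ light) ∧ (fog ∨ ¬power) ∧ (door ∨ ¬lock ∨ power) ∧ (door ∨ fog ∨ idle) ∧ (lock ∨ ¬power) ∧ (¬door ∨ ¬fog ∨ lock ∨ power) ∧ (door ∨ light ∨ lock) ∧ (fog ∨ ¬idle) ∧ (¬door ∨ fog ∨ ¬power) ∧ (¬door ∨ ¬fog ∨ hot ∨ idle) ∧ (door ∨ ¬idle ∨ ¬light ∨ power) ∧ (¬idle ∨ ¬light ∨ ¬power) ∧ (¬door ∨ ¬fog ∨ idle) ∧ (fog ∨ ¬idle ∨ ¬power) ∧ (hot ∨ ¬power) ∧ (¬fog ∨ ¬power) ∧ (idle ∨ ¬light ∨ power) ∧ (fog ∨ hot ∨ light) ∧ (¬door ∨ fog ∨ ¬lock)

Set lock = False.
  then (lock ∨ ¬power) forces power = False.
Try idle = True:
  (fog ∨ ¬idle) forces fog = True.
  (¬door ∨ ¬fog ∨ lock ∨ power) forces door = False.
  (door ∨ light ∨ lock) forces light = True.
  clause (door ∨ ¬idle ∨ ¬light ∨ power) is falsified — backtrack.
So idle = False.
  then (idle ∨ ¬light ∨ power) forces light = False.
  then (door ∨ light ∨ lock) forces door = True.
  then (¬door ∨ ¬fog ∨ idle) forces fog = False.
  then (fog ∨ hot ∨ light) forces hot = True.
All clauses satisfied.

lock=F, idle=F, hot=T, door=T, fog=F, light=F, power=F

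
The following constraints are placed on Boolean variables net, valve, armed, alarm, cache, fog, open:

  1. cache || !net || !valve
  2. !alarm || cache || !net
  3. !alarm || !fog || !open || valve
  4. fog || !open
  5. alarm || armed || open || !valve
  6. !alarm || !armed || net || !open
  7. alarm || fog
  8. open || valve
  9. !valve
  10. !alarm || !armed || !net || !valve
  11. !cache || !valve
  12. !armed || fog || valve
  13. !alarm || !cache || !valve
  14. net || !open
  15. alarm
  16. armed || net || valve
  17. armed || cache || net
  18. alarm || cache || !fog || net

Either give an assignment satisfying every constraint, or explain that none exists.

Unsatisfiable — no assignment works.

Case valve = True:
  Clause (!valve) is falsified — contradiction.
Case valve = False:
  (open || valve) forces open = True.
  (fog || !open) forces fog = True.
  (!alarm || !fog || !open || valve) forces alarm = False.
  Clause (alarm) is falsified — contradiction.
Both cases fail, so the formula is unsatisfiable.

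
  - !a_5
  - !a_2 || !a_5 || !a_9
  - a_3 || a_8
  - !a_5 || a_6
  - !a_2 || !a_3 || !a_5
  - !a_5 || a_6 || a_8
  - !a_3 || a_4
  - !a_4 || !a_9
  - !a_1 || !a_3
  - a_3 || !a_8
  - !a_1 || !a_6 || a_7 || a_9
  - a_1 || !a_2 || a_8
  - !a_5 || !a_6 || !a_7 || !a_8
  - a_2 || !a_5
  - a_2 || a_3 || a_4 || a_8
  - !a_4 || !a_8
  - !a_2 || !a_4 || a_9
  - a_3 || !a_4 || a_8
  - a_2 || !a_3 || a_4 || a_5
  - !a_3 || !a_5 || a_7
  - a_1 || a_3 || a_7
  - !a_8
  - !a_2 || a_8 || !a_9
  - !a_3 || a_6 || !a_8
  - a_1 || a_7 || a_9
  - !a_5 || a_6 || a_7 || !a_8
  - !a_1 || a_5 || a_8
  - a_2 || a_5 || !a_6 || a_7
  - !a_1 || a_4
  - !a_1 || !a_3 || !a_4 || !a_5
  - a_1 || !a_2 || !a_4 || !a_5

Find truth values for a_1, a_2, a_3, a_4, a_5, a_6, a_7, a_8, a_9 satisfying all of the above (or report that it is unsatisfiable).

Unit clause (!a_5) forces a_5 = False.
Unit clause (!a_8) forces a_8 = False.
In (!a_1 || a_5 || a_8) only !a_1 is left, so a_1 = False.
In (a_3 || a_8) only a_3 is left, so a_3 = True.
In (!a_3 || a_4) only a_4 is left, so a_4 = True.
In (!a_4 || !a_9) only !a_9 is left, so a_9 = False.
In (a_1 || !a_2 || a_8) only !a_2 is left, so a_2 = False.
In (a_1 || a_7 || a_9) only a_7 is left, so a_7 = True.
Set a_6 = False.
All clauses satisfied.

a_1=F, a_2=F, a_3=T, a_4=T, a_5=F, a_6=F, a_7=T, a_8=F, a_9=F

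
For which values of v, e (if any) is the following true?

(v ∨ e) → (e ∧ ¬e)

v = False, e = False

  (v ∨ e) → (e ∧ ¬e) = True
    v ∨ e = False
    e ∧ ¬e = False
      ¬e = True
The formula evaluates to True.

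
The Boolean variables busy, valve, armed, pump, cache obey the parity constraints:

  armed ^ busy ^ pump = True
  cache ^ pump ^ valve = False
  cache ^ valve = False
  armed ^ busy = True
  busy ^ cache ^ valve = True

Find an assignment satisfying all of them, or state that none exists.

busy = True, valve = True, armed = False, pump = False, cache = True

armed ^ busy ^ pump = F ^ T ^ F = True ✓
cache ^ pump ^ valve = T ^ F ^ T = False ✓
cache ^ valve = T ^ T = False ✓
armed ^ busy = F ^ T = True ✓
busy ^ cache ^ valve = T ^ T ^ T = True ✓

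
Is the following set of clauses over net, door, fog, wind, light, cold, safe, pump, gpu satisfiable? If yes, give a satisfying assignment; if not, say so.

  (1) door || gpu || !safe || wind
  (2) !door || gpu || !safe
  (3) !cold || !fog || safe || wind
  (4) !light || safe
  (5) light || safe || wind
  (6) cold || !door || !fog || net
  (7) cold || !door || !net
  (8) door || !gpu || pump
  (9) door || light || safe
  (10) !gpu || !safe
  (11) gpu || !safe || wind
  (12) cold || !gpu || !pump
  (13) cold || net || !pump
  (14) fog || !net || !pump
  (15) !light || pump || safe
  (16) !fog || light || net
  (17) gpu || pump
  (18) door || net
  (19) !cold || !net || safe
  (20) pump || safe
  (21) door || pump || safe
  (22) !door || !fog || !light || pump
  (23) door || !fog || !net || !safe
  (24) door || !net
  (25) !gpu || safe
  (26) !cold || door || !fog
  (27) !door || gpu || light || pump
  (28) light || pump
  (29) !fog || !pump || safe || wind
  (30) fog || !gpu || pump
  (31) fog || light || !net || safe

Try net = True:
  (door || !net) forces door = True.
  (cold || !door || !net) forces cold = True.
  (!cold || !net || safe) forces safe = True.
  (!door || gpu || !safe) forces gpu = True.
  clause (!gpu || !safe) is falsified — backtrack.
So net = False.
  then (door || net) forces door = True.
Try fog = True:
  (cold || !door || !fog || net) forces cold = True.
  (!fog || light || net) forces light = True.
  (!light || safe) forces safe = True.
  (!door || gpu || !safe) forces gpu = True.
  clause (!gpu || !safe) is falsified — backtrack.
So fog = False.
Set wind = True.
Try light = True:
  (!light || safe) forces safe = True.
  (!door || gpu || !safe) forces gpu = True.
  clause (!gpu || !safe) is falsified — backtrack.
So light = False.
  then (light || pump) forces pump = True.
  then (cold || net || !pump) forces cold = True.
Set safe = False.
  then (!gpu || safe) forces gpu = False.
All clauses satisfied.

net=F, door=T, fog=F, wind=T, light=F, cold=T, safe=F, pump=T, gpu=F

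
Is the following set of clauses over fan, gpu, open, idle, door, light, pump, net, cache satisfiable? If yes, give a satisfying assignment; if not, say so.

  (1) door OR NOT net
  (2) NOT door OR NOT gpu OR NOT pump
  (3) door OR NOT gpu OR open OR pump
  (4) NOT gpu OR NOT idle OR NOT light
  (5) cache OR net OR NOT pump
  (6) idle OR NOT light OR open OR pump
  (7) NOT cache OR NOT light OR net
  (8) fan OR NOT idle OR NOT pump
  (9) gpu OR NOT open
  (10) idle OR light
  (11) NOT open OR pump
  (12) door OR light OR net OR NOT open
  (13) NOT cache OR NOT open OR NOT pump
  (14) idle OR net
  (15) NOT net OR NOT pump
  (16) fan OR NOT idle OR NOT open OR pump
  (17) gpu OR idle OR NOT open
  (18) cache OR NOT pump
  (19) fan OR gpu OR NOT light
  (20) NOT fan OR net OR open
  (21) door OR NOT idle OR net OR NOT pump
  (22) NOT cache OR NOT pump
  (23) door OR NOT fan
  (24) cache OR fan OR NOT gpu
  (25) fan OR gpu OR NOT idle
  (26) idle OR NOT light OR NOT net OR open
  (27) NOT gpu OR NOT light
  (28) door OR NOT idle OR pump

Set fan = True.
  then (door OR NOT fan) forces door = True.
Set gpu = True.
  then (NOT door OR NOT gpu OR NOT pump) forces pump = False.
  then (NOT open OR pump) forces open = False.
  then (NOT fan OR net OR open) forces net = True.
  then (NOT gpu OR NOT light) forces light = False.
  then (idle OR light) forces idle = True.
Set cache = False.
All clauses satisfied.

fan=T, gpu=T, open=F, idle=T, door=T, light=F, pump=F, net=T, cache=F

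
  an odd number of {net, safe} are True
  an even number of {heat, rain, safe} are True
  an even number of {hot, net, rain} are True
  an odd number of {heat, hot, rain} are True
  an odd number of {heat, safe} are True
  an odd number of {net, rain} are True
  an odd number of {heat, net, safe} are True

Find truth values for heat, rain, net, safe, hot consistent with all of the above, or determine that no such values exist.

The formula is unsatisfiable.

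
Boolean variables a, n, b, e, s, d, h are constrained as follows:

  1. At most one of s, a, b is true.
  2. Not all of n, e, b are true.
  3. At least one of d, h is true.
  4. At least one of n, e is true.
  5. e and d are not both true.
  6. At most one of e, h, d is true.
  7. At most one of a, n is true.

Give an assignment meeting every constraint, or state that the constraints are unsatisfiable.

a = False; n = True; b = True; e = False; s = False; d = True; h = False

  (1) {s, a, b}: 1 true — at most one ✓
  (2) {n, e, b}: 2/3 true — not all ✓
  (3) {d, h}: 1 true — at least one ✓
  (4) {n, e}: 1 true — at least one ✓
  (5) e=F, d=T — not both ✓
  (6) {e, h, d}: 1 true — at most one ✓
  (7) {a, n}: 1 true — at most one ✓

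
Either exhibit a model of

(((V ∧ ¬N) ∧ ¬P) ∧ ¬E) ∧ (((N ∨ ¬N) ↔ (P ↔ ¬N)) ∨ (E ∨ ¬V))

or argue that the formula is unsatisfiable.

Case N = True: the conjunct ¬N is False.
Case N = False: the formula simplifies to ((V ∧ ¬P) ∧ ¬E) ∧ (P ∨ (E ∨ ¬V)).
  V = True: simplifies to (¬P ∧ ¬E) ∧ (P ∨ E).
    E = True: the conjunct ¬E is False.
    E = False: simplifies to ¬P ∧ P.
      P = True: the conjunct ¬P is False.
      P = False: the conjunct P is False.
  V = False: the conjunct V is False.
Both cases fail — unsatisfiable.

UNSATISFIABLE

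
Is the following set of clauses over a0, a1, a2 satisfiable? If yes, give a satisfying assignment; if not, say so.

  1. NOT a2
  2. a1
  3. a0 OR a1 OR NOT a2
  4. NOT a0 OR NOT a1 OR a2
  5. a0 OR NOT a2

Unit clause (NOT a2) forces a2 = False.
Unit clause (a1) forces a1 = True.
In (NOT a0 OR NOT a1 OR a2) only NOT a0 is left, so a0 = False.
Check each clause:
  (NOT a2): NOT a2 holds.
  (a1): a1 holds.
  (a0 OR a1 OR NOT a2): a1 holds.
  (NOT a0 OR NOT a1 OR a2): NOT a0 holds.
  (a0 OR NOT a2): NOT a2 holds.
All clauses satisfied.

a0 = False; a1 = True; a2 = False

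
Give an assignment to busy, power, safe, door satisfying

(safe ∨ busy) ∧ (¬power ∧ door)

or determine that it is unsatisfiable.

busy: False, power: False, safe: True, door: True

  safe ∨ busy = True
  ¬power ∧ door = True
    ¬power = True
Both conjuncts True, so the formula holds.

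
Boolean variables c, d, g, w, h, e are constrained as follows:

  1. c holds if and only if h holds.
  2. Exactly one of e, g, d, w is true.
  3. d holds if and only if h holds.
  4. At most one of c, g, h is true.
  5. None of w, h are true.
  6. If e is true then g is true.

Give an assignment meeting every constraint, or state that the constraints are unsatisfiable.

c: False; d: False; g: True; w: False; h: False; e: False

  (1) c=F, h=F — same ✓
  (2) {e, g, d, w}: 1 true — exactly one ✓
  (3) d=F, h=F — same ✓
  (4) {c, g, h}: 1 true — at most one ✓
  (5) {w, h}: 0 true — none ✓
  (6) e=F ⇒ g: vacuous ✓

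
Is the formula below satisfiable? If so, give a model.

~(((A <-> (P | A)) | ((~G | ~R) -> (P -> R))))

P: True, R: False, G: False, A: False

  ~(((A <-> (P | A)) | ((~G | ~R) -> (P -> R)))) = True
    (A <-> (P | A)) | ((~G | ~R) -> (P -> R)) = False
      A <-> (P | A) = False
        P | A = True
      (~G | ~R) -> (P -> R) = False
        ~G | ~R = True
          ~G = True
          ~R = True
        P -> R = False
The formula evaluates to True.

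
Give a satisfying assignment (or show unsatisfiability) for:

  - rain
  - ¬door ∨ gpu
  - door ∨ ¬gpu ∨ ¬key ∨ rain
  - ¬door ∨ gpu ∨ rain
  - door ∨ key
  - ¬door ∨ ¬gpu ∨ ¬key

Unit clause (rain) forces rain = True.
Set door = False.
  then (door ∨ key) forces key = True.
Set gpu = True.
Check each clause:
  (rain): rain holds.
  (¬door ∨ gpu): ¬door holds.
  (door ∨ ¬gpu ∨ ¬key ∨ rain): rain holds.
  (¬door ∨ gpu ∨ rain): ¬door holds.
  (door ∨ key): key holds.
  (¬door ∨ ¬gpu ∨ ¬key): ¬door holds.
All clauses satisfied.

rain = True, door = False, gpu = True, key = True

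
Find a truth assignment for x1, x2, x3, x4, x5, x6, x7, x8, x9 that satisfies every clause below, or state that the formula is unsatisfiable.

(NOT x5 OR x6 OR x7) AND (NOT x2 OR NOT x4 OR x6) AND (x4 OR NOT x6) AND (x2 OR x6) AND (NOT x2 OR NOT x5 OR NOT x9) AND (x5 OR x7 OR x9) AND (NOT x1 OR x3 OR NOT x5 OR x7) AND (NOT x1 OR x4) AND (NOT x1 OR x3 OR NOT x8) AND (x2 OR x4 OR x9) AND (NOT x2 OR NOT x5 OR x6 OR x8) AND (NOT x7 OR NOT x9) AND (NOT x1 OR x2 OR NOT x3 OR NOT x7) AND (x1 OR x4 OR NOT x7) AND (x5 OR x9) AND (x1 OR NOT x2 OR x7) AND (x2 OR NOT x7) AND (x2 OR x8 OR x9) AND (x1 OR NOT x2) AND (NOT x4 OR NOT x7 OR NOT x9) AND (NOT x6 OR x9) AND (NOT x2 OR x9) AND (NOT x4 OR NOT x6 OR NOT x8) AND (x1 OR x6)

Set x1 = False.
  then (x1 OR NOT x2) forces x2 = False.
  then (x1 OR x6) forces x6 = True.
  then (x4 OR NOT x6) forces x4 = True.
  then (x2 OR NOT x7) forces x7 = False.
  then (NOT x6 OR x9) forces x9 = True.
  then (NOT x4 OR NOT x6 OR NOT x8) forces x8 = False.
Set x3 = True.
Set x5 = False.
All clauses satisfied.

x1=F, x2=F, x3=T, x4=T, x5=F, x6=T, x7=F, x8=F, x9=T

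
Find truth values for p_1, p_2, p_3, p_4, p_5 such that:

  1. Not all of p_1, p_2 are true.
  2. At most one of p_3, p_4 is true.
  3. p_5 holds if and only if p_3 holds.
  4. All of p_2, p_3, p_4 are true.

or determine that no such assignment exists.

Unsatisfiable — no assignment works.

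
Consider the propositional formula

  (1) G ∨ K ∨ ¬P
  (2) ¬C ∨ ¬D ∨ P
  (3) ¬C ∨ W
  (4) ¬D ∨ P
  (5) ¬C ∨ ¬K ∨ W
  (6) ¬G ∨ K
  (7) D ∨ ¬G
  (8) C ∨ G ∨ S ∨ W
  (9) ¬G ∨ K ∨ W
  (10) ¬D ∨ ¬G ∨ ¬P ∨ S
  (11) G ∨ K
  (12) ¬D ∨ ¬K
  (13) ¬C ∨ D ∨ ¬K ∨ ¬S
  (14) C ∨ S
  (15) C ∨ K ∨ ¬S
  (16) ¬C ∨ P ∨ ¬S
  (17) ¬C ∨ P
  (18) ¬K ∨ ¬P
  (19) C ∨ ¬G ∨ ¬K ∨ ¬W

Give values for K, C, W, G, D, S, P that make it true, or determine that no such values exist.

Set K = True.
  then (¬D ∨ ¬K) forces D = False.
  then (¬K ∨ ¬P) forces P = False.
  then (D ∨ ¬G) forces G = False.
  then (¬C ∨ P) forces C = False.
  then (C ∨ S) forces S = True.
Set W = True.
All clauses satisfied.

K=T, C=F, W=T, G=F, D=F, S=T, P=F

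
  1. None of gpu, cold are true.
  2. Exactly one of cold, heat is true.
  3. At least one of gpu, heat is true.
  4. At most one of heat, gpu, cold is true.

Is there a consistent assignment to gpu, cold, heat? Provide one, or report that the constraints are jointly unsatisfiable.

gpu: False, cold: False, heat: True

  (1) {gpu, cold}: 0 true — none ✓
  (2) {cold, heat}: 1 true — exactly one ✓
  (3) {gpu, heat}: 1 true — at least one ✓
  (4) {heat, gpu, cold}: 1 true — at most one ✓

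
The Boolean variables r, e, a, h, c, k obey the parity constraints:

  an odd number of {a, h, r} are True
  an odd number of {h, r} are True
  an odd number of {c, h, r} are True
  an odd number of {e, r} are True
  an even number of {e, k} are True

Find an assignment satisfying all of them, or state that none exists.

r = False; e = True; a = False; h = True; c = False; k = True

{a, h, r}: 1 true → odd ✓
{h, r}: 1 true → odd ✓
{c, h, r}: 1 true → odd ✓
{e, r}: 1 true → odd ✓
{e, k}: 2 true → even ✓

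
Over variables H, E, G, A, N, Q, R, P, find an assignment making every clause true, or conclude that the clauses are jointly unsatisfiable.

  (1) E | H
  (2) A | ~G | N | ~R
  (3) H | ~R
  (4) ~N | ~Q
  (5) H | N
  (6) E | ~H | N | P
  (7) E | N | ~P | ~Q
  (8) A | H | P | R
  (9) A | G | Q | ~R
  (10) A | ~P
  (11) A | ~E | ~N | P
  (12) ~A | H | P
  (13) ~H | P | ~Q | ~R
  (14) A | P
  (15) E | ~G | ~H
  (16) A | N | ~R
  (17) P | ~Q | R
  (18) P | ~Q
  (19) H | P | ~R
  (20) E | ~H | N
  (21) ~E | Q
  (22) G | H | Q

Try H = False:
  (E | H) forces E = True.
  (H | ~R) forces R = False.
  (H | N) forces N = True.
  (~N | ~Q) forces Q = False.
  clause (~E | Q) is falsified — backtrack.
So H = True.
Set E = False.
  then (E | ~G | ~H) forces G = False.
  then (E | ~H | N) forces N = True.
  then (~N | ~Q) forces Q = False.
Set A = True.
Set R = False.
Set P = True.
All clauses satisfied.

H: True, E: False, G: False, A: True, N: True, Q: False, R: False, P: True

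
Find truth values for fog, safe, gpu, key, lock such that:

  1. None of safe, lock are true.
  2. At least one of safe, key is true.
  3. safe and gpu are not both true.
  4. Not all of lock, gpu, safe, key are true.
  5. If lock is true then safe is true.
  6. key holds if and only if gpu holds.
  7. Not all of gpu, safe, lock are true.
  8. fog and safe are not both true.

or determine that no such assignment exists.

fog = False, safe = False, gpu = True, key = True, lock = False

  (1) {safe, lock}: 0 true — none ✓
  (2) {safe, key}: 1 true — at least one ✓
  (3) safe=F, gpu=T — not both ✓
  (4) {lock, gpu, safe, key}: 2/4 true — not all ✓
  (5) lock=F ⇒ safe: vacuous ✓
  (6) key=T, gpu=T — same ✓
  (7) {gpu, safe, lock}: 1/3 true — not all ✓
  (8) fog=F, safe=F — not both ✓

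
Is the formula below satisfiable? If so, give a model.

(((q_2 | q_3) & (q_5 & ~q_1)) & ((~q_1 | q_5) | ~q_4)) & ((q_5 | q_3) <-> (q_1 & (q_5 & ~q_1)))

Case q_1 = True: the conjunct ~q_1 is False.
Case q_1 = False: the formula simplifies to ((q_2 | q_3) & q_5) & ~((q_5 | q_3)).
  q_5 = True: the conjunct ~((q_5 | q_3)) becomes ~((True | q_3)) = False.
  q_5 = False: the conjunct q_5 is False.
Both cases fail — unsatisfiable.

No satisfying assignment exists.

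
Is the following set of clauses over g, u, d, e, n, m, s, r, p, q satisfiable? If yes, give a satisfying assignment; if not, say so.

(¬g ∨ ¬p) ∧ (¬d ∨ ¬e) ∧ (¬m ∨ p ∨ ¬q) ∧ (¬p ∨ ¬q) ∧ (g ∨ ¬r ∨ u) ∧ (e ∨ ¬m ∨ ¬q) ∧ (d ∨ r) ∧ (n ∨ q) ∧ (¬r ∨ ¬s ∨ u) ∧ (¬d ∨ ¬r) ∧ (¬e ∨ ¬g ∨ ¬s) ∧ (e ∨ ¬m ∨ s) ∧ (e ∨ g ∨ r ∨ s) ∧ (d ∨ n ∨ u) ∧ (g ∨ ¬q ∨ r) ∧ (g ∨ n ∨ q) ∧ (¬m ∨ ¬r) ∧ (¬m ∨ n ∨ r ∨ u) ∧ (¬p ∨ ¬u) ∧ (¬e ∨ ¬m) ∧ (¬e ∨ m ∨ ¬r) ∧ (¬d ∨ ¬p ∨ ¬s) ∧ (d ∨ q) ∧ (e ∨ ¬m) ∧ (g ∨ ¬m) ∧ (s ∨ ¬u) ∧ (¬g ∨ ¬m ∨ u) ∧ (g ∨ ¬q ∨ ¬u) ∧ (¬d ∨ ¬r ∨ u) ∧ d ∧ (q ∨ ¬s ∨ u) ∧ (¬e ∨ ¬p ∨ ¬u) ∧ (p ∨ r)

Unsatisfiable — no assignment works.

Case d = True:
  (¬d ∨ ¬e) forces e = False.
  (¬d ∨ ¬r) forces r = False.
  (e ∨ ¬m) forces m = False.
  (p ∨ r) forces p = True.
  (¬g ∨ ¬p) forces g = False.
  (¬p ∨ ¬q) forces q = False.
  (n ∨ q) forces n = True.
  (e ∨ g ∨ r ∨ s) forces s = True.
  Clause (¬d ∨ ¬p ∨ ¬s) is falsified — contradiction.
Case d = False:
  Clause (d) is falsified — contradiction.
Both cases fail, so the formula is unsatisfiable.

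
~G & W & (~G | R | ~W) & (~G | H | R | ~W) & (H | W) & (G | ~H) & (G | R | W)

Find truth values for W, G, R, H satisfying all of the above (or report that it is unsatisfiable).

Unit clause (~G) forces G = False.
Unit clause (W) forces W = True.
In (G | ~H) only ~H is left, so H = False.
Set R = False.
Check each clause:
  (~G): ~G holds.
  (W): W holds.
  (~G | R | ~W): ~G holds.
  (~G | H | R | ~W): ~G holds.
  (H | W): W holds.
  (G | ~H): ~H holds.
  (G | R | W): W holds.
All clauses satisfied.

W: True, G: False, R: False, H: False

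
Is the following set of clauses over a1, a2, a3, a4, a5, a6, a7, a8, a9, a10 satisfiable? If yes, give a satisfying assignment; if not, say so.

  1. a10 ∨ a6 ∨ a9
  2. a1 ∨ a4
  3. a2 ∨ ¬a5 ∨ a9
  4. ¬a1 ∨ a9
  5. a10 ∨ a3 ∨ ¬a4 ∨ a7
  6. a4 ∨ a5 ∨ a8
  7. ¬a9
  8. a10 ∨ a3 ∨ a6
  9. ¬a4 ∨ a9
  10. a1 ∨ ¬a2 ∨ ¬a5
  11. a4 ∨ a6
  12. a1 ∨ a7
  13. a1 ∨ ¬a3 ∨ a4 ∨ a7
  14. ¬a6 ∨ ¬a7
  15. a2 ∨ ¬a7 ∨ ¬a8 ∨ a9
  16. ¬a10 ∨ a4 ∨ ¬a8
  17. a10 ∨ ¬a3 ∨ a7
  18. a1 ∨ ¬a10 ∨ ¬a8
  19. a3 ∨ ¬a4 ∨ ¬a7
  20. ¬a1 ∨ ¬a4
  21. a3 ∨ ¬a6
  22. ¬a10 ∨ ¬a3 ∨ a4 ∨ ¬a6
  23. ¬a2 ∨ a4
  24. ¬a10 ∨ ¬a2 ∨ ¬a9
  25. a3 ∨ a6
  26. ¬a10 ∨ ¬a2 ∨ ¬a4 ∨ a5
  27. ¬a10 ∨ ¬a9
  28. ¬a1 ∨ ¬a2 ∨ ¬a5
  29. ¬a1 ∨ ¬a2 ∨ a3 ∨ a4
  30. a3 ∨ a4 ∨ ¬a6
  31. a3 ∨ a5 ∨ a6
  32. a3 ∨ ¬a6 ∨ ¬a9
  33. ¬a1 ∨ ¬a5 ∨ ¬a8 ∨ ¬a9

Unsatisfiable — no assignment works.

Case a9 = True:
  Clause (¬a9) is falsified — contradiction.
Case a9 = False:
  (¬a1 ∨ a9) forces a1 = False.
  (a1 ∨ a4) forces a4 = True.
  Clause (¬a4 ∨ a9) is falsified — contradiction.
Both cases fail, so the formula is unsatisfiable.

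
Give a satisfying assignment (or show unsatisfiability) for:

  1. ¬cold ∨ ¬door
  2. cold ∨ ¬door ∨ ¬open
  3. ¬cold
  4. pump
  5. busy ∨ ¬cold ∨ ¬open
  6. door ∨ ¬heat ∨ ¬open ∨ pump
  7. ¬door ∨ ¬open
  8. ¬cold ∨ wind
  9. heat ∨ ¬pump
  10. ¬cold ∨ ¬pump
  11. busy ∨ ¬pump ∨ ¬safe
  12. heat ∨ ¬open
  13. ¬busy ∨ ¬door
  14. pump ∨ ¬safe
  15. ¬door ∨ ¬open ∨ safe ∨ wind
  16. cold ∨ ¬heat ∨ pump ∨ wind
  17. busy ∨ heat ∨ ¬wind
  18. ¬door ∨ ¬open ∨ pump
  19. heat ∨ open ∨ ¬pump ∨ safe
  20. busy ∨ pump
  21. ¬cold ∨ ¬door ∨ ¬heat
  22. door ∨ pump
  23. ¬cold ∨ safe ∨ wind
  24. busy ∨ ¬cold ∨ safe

pump = True; open = False; busy = False; wind = True; heat = True; door = False; safe = False; cold = False

Unit clause (¬cold) forces cold = False.
Unit clause (pump) forces pump = True.
In (heat ∨ ¬pump) only heat is left, so heat = True.
Set open = False.
Set busy = False.
  then (busy ∨ ¬pump ∨ ¬safe) forces safe = False.
Set wind = True.
Set door = False.
All clauses satisfied.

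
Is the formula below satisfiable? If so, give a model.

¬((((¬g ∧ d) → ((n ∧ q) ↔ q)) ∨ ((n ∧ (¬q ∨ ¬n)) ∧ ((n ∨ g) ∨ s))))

q = True, g = False, d = True, s = False, n = False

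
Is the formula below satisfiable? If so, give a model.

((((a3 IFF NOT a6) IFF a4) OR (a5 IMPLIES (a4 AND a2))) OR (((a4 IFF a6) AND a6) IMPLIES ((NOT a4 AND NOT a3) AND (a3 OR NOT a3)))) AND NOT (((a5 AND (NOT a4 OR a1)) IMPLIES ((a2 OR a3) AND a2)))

a1=F, a2=F, a3=F, a4=F, a5=T, a6=F

  (((a3 IFF NOT a6) IFF a4) OR (a5 IMPLIES (a4 AND a2))) OR (((a4 IFF a6) AND a6) IMPLIES ((NOT a4 AND NOT a3) AND (a3 OR NOT a3))) = True
    ((a3 IFF NOT a6) IFF a4) OR (a5 IMPLIES (a4 AND a2)) = True
      (a3 IFF NOT a6) IFF a4 = True
        a3 IFF NOT a6 = False
          NOT a6 = True
      a5 IMPLIES (a4 AND a2) = False
        a4 AND a2 = False
    ((a4 IFF a6) AND a6) IMPLIES ((NOT a4 AND NOT a3) AND (a3 OR NOT a3)) = True
      (a4 IFF a6) AND a6 = False
        a4 IFF a6 = True
      (NOT a4 AND NOT a3) AND (a3 OR NOT a3) = True
        NOT a4 AND NOT a3 = True
          NOT a4 = True
          NOT a3 = True
        a3 OR NOT a3 = True
          NOT a3 = True
  NOT (((a5 AND (NOT a4 OR a1)) IMPLIES ((a2 OR a3) AND a2))) = True
    (a5 AND (NOT a4 OR a1)) IMPLIES ((a2 OR a3) AND a2) = False
      a5 AND (NOT a4 OR a1) = True
        NOT a4 OR a1 = True
          NOT a4 = True
      (a2 OR a3) AND a2 = False
        a2 OR a3 = False
Both conjuncts True, so the formula holds.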